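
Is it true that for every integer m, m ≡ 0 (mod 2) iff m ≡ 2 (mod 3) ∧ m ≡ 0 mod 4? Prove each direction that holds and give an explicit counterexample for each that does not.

(→) This fails: m = 0 gives 0 ≡ 0 (mod 2) but 0 ≡ 0 (mod 3), so the conjunction on the right does not hold.

(←) Conversely, if m ≡ 2 (mod 3) and m ≡ 0 (mod 4), then by the Chinese remainder theorem m ≡ 8 (mod 12). Since 8 ≡ 0 (mod 2) and 2 ∣ 12, we get m ≡ 0 (mod 2).

(⇒) fails; (⇐) holds.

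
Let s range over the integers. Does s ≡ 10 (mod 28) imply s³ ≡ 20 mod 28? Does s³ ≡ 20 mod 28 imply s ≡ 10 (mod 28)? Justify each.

Only the forward implication holds.

Converse. This fails: take s = 6. Then 6³ = 216 ≡ 20 (mod 28), yet 6 ≡ 6 (mod 28), not 10.

Forward direction. Suppose s ≡ 10 (mod 28). Write s = 28j + 10. Then (28j + 10)³ = 21952j³ + 23520j² + 8400j + 1000 = 28(784j³ + 840j² + 300j + 35) + 20, so s³ ≡ 20 (mod 28).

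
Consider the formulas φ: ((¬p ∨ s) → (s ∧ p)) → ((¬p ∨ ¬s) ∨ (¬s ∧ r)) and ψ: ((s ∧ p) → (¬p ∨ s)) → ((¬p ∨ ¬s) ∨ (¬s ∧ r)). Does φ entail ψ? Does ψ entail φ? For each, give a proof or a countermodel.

Both directions hold.

[⇒] Assume the antecedent. If p is true, the antecedent forces (r = F, p = T, s = F) or (r = T, p = T, s = F), and the consequent holds there. If p is false, the consequent reduces to true regardless of the other variables. Either way the consequent holds.

[⇐] Assume the antecedent. If p is true, the antecedent forces (r = F, p = T, s = F) or (r = T, p = T, s = F), and the consequent holds there. If p is false, the consequent reduces to true regardless of the other variables. Either way the consequent holds.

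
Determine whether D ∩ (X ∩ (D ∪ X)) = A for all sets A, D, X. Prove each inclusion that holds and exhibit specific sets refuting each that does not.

(⟹) This inclusion fails. Take A = ∅, D = {1}, X = {1}; then 1 ∈ D ∩ (X ∩ (D ∪ X)) but 1 ∉ A.

(⟸) This inclusion fails. Take A = {1}, D = ∅, X = ∅; then 1 ∈ A but 1 ∉ D ∩ (X ∩ (D ∪ X)).

(⊆) fails and (⊇) fails.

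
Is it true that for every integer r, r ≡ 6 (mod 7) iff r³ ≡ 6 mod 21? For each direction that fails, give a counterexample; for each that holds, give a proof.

Neither direction holds.

[⇒] This fails: take r = 13. Then 13 ≡ 6 (mod 7), but 13³ = 2197 ≡ 13 (mod 21), not 6.

[⇐] This fails: take r = 3. Then 3³ = 27 ≡ 6 (mod 21), yet 3 ≡ 3 (mod 7), not 6.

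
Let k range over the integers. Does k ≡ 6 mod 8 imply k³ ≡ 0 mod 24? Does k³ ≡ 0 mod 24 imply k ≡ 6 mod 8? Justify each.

Neither implication holds.

(⟹) This fails: take k = 14. Then 14 ≡ 6 (mod 8), but 14³ = 2744 ≡ 8 (mod 24), not 0.

(⟸) This fails: take k = 0. Then 0³ = 0 ≡ 0 (mod 24), yet 0 ≡ 0 (mod 8), not 6.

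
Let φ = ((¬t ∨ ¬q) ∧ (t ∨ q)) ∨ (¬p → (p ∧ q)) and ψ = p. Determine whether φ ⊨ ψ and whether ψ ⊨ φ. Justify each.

[⇐] Assume the antecedent. If q is true, the antecedent forces (q = T, p = T, t = F) or (q = T, p = T, t = T), and the consequent holds there. If q is false, the antecedent forces (q = F, p = T, t = F) or (q = F, p = T, t = T), and the consequent holds there. Either way the consequent holds.

[⇒] This fails. Under q = T, p = F, t = F, the left side is true but the right side is false.

Only the reverse direction holds.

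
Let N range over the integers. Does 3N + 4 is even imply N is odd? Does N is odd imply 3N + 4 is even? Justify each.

[⇒] This fails: N = 6 gives 3N + 4 = 22, which is even, but 6 is even, not odd.

[⇐] This also fails: N = 3 is odd, but 3N + 4 = 13 is odd, not even.

Both directions fail.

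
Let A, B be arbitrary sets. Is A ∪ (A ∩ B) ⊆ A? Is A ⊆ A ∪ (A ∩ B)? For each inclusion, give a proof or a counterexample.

Both inclusions hold; the sets are equal.

Reverse inclusion. Let x ∈ A. Then either x ∈ A and x ∉ B; or x ∈ A ∩ B. In each case x ∈ A ∪ (A ∩ B), so A ⊆ A ∪ (A ∩ B).

Forward inclusion. Let x ∈ A ∪ (A ∩ B). Then either x ∈ A and x ∉ B; or x ∈ A ∩ B. In each case x ∈ A, so A ∪ (A ∩ B) ⊆ A.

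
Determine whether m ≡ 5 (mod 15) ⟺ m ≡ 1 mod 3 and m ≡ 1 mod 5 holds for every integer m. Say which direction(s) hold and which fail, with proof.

Both directions fail.

[⇒] This fails: m = 5 gives 5 ≡ 5 (mod 15) but 5 ≡ 2 (mod 3), so the conjunction on the right does not hold.

[⇐] This fails: m = 1 satisfies both congruences on the right (1 ≡ 1 mod 3 and 1 ≡ 1 mod 5) yet 1 ≡ 1 (mod 15), not 5.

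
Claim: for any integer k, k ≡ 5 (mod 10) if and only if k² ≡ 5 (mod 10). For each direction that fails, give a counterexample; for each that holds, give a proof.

Both directions hold; the statement is true.

(←) Suppose k² ≡ 5 (mod 10). The only residue r in {0, …, 9} with r² ≡ 5 (mod 10) is r = 5, so k ≡ 5 (mod 10).

(→) Suppose k ≡ 5 (mod 10). Write k = 10j + 5. Then (10j + 5)² = 100j² + 100j + 25 = 10(10j² + 10j + 2) + 5, so k² ≡ 5 (mod 10).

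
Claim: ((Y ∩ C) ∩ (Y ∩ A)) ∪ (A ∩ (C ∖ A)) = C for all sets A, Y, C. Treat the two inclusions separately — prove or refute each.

(⊆) Let x ∈ ((Y ∩ C) ∩ (Y ∩ A)) ∪ (A ∩ (C ∖ A)). Then x ∈ A ∩ Y ∩ C, from which x ∈ C.

(⊇) This inclusion fails. Take A = ∅, Y = ∅, C = {1}; then 1 ∈ C but 1 ∉ ((Y ∩ C) ∩ (Y ∩ A)) ∪ (A ∩ (C ∖ A)).

The sets are not equal: only the forward inclusion holds.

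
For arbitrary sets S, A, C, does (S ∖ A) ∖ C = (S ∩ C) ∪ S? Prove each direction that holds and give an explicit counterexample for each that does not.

(⊆) Let x ∈ (S ∖ A) ∖ C. Then x ∈ S and x ∉ A, C, from which x ∈ (S ∩ C) ∪ S.

(⊇) This inclusion fails. Take S = {1}, A = {1}, C = ∅; then 1 ∈ (S ∩ C) ∪ S but 1 ∉ (S ∖ A) ∖ C.

Only the forward inclusion holds.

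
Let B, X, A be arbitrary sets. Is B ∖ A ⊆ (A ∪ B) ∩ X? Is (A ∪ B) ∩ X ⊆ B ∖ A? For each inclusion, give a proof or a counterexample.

(⊆) fails and (⊇) fails.

(⟹) This inclusion fails. Take B = {1}, X = ∅, A = ∅; then 1 ∈ B ∖ A but 1 ∉ (A ∪ B) ∩ X.

(⟸) This inclusion fails. Take B = ∅, X = {1}, A = {1}; then 1 ∈ (A ∪ B) ∩ X but 1 ∉ B ∖ A.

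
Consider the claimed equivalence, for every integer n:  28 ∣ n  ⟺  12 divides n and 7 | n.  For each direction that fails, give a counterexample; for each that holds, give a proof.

[⇒] This fails: take n = 28. Certainly 28 ∣ 28, but 12 ∤ 28.

[⇐] Suppose 12 ∣ n and 7 ∣ n. Any common multiple of 12 and 7 is a multiple of their lcm; here gcd(12, 7) = 1, so lcm(12, 7) = 12·7 = 84, so 84 ∣ n. Since 28 ∣ 84, it follows that 28 ∣ n.

Only the converse holds.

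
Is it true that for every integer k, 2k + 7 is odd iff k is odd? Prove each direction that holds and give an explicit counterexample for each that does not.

Only the converse holds.

(⇒) This fails: take k = 2. Then 2k + 7 = 11, which is odd, yet k = 2 is even, not odd.

(⇐) Suppose k is odd. Since 2 is even, 2k is even for every k, so 2k + 7 has the same parity as 7, which is odd. Hence 2k + 7 is odd.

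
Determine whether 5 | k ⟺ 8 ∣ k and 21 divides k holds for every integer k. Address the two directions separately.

Neither direction holds.

(⇒) This fails: take k = 5. Certainly 5 ∣ 5, but 8 ∤ 5.

(⇐) This fails: take k = 168. Both 8 ∣ 168 and 21 ∣ 168, yet 168 is not a multiple of 5 (since 168 = 33·5 + 3), so 5 ∤ 168.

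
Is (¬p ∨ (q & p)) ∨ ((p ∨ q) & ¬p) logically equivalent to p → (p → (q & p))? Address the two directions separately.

Equivalent; both directions hold.

(⟹) Assume the antecedent. If p is true, the antecedent forces (p = T, q = T), and p → (p → (q & p)) holds there. If p is false, p → (p → (q & p)) reduces to true regardless of the other variables. Either way p → (p → (q & p)) holds.

(⟸) Assume the antecedent. If p is true, the antecedent forces (p = T, q = T), and the consequent holds there. If p is false, the consequent reduces to true regardless of the other variables. Either way the consequent holds.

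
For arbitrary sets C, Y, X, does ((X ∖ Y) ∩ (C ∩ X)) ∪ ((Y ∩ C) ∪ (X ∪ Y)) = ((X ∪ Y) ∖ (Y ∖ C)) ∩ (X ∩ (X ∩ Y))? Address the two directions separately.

Only the reverse inclusion holds.

(⟸) Let x ∈ ((X ∪ Y) ∖ (Y ∖ C)) ∩ (X ∩ (X ∩ Y)). Then x ∈ C ∩ Y ∩ X, from which x ∈ ((X ∖ Y) ∩ (C ∩ X)) ∪ ((Y ∩ C) ∪ (X ∪ Y)).

(⟹) This inclusion fails. Take C = ∅, Y = {1}, X = ∅; then 1 ∈ ((X ∖ Y) ∩ (C ∩ X)) ∪ ((Y ∩ C) ∪ (X ∪ Y)) but 1 ∉ ((X ∪ Y) ∖ (Y ∖ C)) ∩ (X ∩ (X ∩ Y)).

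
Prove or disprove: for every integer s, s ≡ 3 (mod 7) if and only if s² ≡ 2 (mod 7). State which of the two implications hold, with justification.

Only the forward implication holds.

Forward direction. Suppose s ≡ 3 (mod 7). Write s = 7j + 3. Then (7j + 3)² = 49j² + 42j + 9 = 7(7j² + 6j + 1) + 2, so s² ≡ 2 (mod 7).

Converse. This fails: take s = 4. Then 4² = 16 ≡ 2 (mod 7), yet 4 ≡ 4 (mod 7), not 3.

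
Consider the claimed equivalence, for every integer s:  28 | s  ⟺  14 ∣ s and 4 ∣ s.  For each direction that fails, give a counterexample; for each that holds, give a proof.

Both directions hold; the statement is true.

(⇒) If 28 ∣ s, write s = 28q. Since 28 = 2·14, s = 14·(2q), so 14 ∣ s; and since 28 = 7·4, s = 4·(7q), so 4 ∣ s.

(⇐) Suppose 14 ∣ s and 4 ∣ s. Any common multiple of 14 and 4 is a multiple of their lcm; here lcm(14, 4) = 14·4/gcd(14, 4) = 56/2 = 28, so 28 ∣ s.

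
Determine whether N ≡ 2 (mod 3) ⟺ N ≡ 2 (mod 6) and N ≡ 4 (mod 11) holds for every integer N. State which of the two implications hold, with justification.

Not equivalent: only (⇐) holds.

(→) This fails: N = 2 gives 2 ≡ 2 (mod 3) but 2 ≡ 2 (mod 11), so the conjunction on the right does not hold.

(←) Conversely, if N ≡ 2 (mod 6) and N ≡ 4 (mod 11), then by the Chinese remainder theorem N ≡ 26 (mod 66). Since 26 ≡ 2 (mod 3) and 3 ∣ 66, we get N ≡ 2 (mod 3).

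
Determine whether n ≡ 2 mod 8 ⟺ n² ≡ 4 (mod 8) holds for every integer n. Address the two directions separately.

[⇒] Suppose n ≡ 2 mod 8. Write n = 8j + 2. Then (8j + 2)² = 64j² + 32j + 4 = 8(8j² + 4j) + 4, so n² ≡ 4 (mod 8).

[⇐] This fails: take n = 6. Then 6² = 36 ≡ 4 (mod 8), yet 6 ≡ 6 (mod 8), not 2.

Only the forward direction holds.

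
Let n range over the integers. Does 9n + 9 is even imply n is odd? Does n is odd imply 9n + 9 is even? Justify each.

[⇒] Suppose 9n + 9 is even. Since 9 is odd, 9n and n have the same parity, so 9n + 9 ≡ n + 9 (mod 2). As 9 is odd, 9n + 9 is even exactly when n is odd. Thus n is odd.

[⇐] Conversely, suppose n is odd; write n = 2j + 1. Then 9n + 9 = 9·(2j + 1) + 9 = 2·9j + 18, which is even.

The biconditional holds.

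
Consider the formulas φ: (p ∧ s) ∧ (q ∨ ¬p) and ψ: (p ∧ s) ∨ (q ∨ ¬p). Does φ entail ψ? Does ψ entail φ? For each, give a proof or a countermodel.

(⇒) Assume the antecedent. If q is true, (p ∧ s) ∨ (q ∨ ¬p) reduces to true regardless of the other variables. If q is false, the antecedent cannot hold. Either way (p ∧ s) ∨ (q ∨ ¬p) holds.

(⇐) This fails. Under q = F, s = F, p = F, the left side is false but the right side is true.

Only the forward direction holds.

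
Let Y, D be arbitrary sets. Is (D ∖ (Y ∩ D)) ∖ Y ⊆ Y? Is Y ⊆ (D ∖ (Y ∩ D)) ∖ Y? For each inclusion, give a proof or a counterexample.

(⊆) This inclusion fails. Take Y = ∅, D = {1}; then 1 ∈ (D ∖ (Y ∩ D)) ∖ Y but 1 ∉ Y.

(⊇) This inclusion fails. Take Y = {1}, D = ∅; then 1 ∈ Y but 1 ∉ (D ∖ (Y ∩ D)) ∖ Y.

Both inclusions fail.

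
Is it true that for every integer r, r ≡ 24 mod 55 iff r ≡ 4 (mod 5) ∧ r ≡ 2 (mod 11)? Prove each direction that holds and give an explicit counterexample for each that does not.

[⇒] Suppose r ≡ 24 (mod 55); write r = 55j + 24. Since 5 ∣ 55, reducing mod 5 gives r ≡ 24 ≡ 4 (mod 5); since 11 ∣ 55, reducing mod 11 gives r ≡ 24 ≡ 2 (mod 11).

[⇐] Conversely, if r ≡ 4 (mod 5) and r ≡ 2 (mod 11), then by the Chinese remainder theorem r ≡ 24 (mod 55). This is exactly r ≡ 24 (mod 55).

Both implications hold.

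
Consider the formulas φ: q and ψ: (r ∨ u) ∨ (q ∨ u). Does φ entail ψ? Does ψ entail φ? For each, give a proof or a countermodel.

(⟹) Assume the antecedent. If u is true, (r ∨ u) ∨ (q ∨ u) reduces to true regardless of the other variables. If u is false, the antecedent forces (u = F, q = T, r = F) or (u = F, q = T, r = T), and (r ∨ u) ∨ (q ∨ u) holds there. Either way (r ∨ u) ∨ (q ∨ u) holds.

(⟸) This fails. Under u = T, q = F, r = F, the left side is false but the right side is true.

The forward direction holds; the converse fails.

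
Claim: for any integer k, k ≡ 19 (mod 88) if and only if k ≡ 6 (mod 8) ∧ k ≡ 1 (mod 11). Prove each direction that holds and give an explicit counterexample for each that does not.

(⇒) fails and (⇐) fails.

Forward direction. This fails: k = 19 gives 19 ≡ 19 (mod 88) but 19 ≡ 3 (mod 8), so the conjunction on the right does not hold.

Converse. This fails: k = 78 satisfies both congruences on the right (78 ≡ 6 mod 8 and 78 ≡ 1 mod 11) yet 78 ≡ 78 (mod 88), not 19.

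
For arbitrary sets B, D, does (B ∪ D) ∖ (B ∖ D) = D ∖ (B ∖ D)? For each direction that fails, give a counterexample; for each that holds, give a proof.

(⊆) Let x ∈ (B ∪ D) ∖ (B ∖ D). Then either x ∈ D and x ∉ B; or x ∈ B ∩ D. In each case x ∈ D ∖ (B ∖ D), so (B ∪ D) ∖ (B ∖ D) ⊆ D ∖ (B ∖ D).

(⊇) Let x ∈ D ∖ (B ∖ D). Then either x ∈ D and x ∉ B; or x ∈ B ∩ D. In each case x ∈ (B ∪ D) ∖ (B ∖ D), so D ∖ (B ∖ D) ⊆ (B ∪ D) ∖ (B ∖ D).

The two sets are equal.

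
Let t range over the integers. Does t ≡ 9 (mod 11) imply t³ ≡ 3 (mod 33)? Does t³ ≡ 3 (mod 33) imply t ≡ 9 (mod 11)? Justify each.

[⇐] The residues r modulo 33 with r³ ≡ 3 (mod 33) are exactly {9}, and each is ≡ 9 (mod 11).

[⇒] This fails: take t = 20. Then 20 ≡ 9 (mod 11), but 20³ = 8000 ≡ 14 (mod 33), not 3.

Only the converse holds.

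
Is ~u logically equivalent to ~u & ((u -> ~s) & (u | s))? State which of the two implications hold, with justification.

Forward direction. This fails. Under u = F, s = F, the left side is true but the right side is false.

Converse. Assume the antecedent. If u is true, the antecedent cannot hold. If u is false, ~u reduces to true regardless of the other variables. Either way ~u holds.

(⇒) fails; (⇐) holds.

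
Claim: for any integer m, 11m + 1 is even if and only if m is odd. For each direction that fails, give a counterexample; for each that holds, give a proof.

The biconditional holds.

Forward direction. Suppose 11m + 1 is even. Since 11 is odd, 11m and m have the same parity, so 11m + 1 ≡ m + 1 (mod 2). As 1 is odd, 11m + 1 is even exactly when m is odd. Thus m is odd.

Converse. Suppose m is odd; write m = 2j + 1. Then 11m + 1 = 11·(2j + 1) + 1 = 2·11j + 12, which is even.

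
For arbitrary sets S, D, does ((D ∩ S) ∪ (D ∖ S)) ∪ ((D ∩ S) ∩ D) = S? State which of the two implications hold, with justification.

(⟹) This inclusion fails. Take S = ∅, D = {1}; then 1 ∈ ((D ∩ S) ∪ (D ∖ S)) ∪ ((D ∩ S) ∩ D) but 1 ∉ S.

(⟸) This inclusion fails. Take S = {1}, D = ∅; then 1 ∈ S but 1 ∉ ((D ∩ S) ∪ (D ∖ S)) ∪ ((D ∩ S) ∩ D).

Both inclusions fail.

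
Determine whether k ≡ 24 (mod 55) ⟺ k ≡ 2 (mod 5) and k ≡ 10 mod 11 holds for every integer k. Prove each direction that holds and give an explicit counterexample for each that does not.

Both directions fail.

(⟹) This fails: k = 24 gives 24 ≡ 24 (mod 55) but 24 ≡ 4 (mod 5), so the conjunction on the right does not hold.

(⟸) This fails: k = 32 satisfies both congruences on the right (32 ≡ 2 mod 5 and 32 ≡ 10 mod 11) yet 32 ≡ 32 (mod 55), not 24.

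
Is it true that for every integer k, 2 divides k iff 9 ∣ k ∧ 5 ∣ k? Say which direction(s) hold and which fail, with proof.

(⟹) This fails: take k = 2. Certainly 2 ∣ 2, but 9 ∤ 2.

(⟸) This fails: take k = 45. Both 9 ∣ 45 and 5 ∣ 45, yet 45 is not a multiple of 2 (since 45 = 22·2 + 1), so 2 ∤ 45.

Both directions fail.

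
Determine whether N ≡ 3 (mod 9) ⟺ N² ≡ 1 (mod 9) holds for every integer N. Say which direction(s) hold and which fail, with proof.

(⇒) fails and (⇐) fails.

(→) This fails: take N = 3. Then 3 ≡ 3 (mod 9), but 3² = 9 ≡ 0 (mod 9), not 1.

(←) This fails: take N = 1. Then 1² = 1 ≡ 1 (mod 9), yet 1 ≡ 1 (mod 9), not 3.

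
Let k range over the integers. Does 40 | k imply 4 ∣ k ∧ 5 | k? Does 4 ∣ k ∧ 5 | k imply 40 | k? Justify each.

Not equivalent: only (⇒) holds.

[⇒] If 40 ∣ k, write k = 40q. Since 40 = 10·4, k = 4·(10q), so 4 ∣ k; and since 40 = 8·5, k = 5·(8q), so 5 ∣ k.

[⇐] This fails: take k = 20. Both 4 ∣ 20 and 5 ∣ 20, yet 20 is not a multiple of 40 (since 20 = 0·40 + 20), so 40 ∤ 20.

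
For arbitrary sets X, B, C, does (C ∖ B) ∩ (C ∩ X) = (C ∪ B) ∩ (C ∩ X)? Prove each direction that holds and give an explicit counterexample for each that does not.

(⊆) Let x ∈ (C ∖ B) ∩ (C ∩ X). Then x ∈ X ∩ C and x ∉ B, from which x ∈ (C ∪ B) ∩ (C ∩ X).

(⊇) This inclusion fails. Take X = {1}, B = {1}, C = {1}; then 1 ∈ (C ∪ B) ∩ (C ∩ X) but 1 ∉ (C ∖ B) ∩ (C ∩ X).

Only the forward inclusion holds.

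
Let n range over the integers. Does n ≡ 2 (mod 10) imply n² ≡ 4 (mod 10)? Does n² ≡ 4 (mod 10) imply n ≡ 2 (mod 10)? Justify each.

(⇒) Suppose n ≡ 2 (mod 10). Write n = 10j + 2. Then (10j + 2)² = 100j² + 40j + 4 = 10(10j² + 4j) + 4, so n² ≡ 4 (mod 10).

(⇐) This fails: take n = 8. Then 8² = 64 ≡ 4 (mod 10), yet 8 ≡ 8 (mod 10), not 2.

Only the forward implication holds.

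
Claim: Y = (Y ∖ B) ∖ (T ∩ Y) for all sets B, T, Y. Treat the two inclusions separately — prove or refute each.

The sets are not equal: only the reverse inclusion holds.

(⟸) Let x ∈ (Y ∖ B) ∖ (T ∩ Y). Then x ∈ Y and x ∉ B, T, from which x ∈ Y.

(⟹) This inclusion fails. Take B = {1}, T = ∅, Y = {1}; then 1 ∈ Y but 1 ∉ (Y ∖ B) ∖ (T ∩ Y).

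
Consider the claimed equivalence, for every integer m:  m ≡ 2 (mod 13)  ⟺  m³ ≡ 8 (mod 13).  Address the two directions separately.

(⟹) Suppose m ≡ 2 (mod 13). Write m = 13j + 2. Then (13j + 2)³ = 2197j³ + 1014j² + 156j + 8 = 13(169j³ + 78j² + 12j) + 8, so m³ ≡ 8 (mod 13).

(⟸) This fails: take m = 5. Then 5³ = 125 ≡ 8 (mod 13), yet 5 ≡ 5 (mod 13), not 2.

The forward direction holds; the converse fails.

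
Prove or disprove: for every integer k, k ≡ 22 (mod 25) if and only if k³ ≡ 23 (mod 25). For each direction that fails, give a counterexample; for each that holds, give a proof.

Equivalent; both directions hold.

(→) Suppose k ≡ 22 (mod 25). Write k = 25j + 22. Then (25j + 22)³ = 15625j³ + 41250j² + 36300j + 10648 = 25(625j³ + 1650j² + 1452j + 425) + 23, so k³ ≡ 23 (mod 25).

(←) Conversely, suppose k³ ≡ 23 (mod 25). The only residue r in {0, …, 24} with r³ ≡ 23 (mod 25) is r = 22, so k ≡ 22 (mod 25).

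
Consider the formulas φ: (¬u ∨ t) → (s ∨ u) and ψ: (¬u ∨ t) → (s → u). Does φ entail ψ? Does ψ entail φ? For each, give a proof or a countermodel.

(→) This fails. Under s = T, u = F, t = F, the left side is true but the right side is false.

(←) This fails. Under s = F, u = F, t = F, the left side is false but the right side is true.

Both directions fail.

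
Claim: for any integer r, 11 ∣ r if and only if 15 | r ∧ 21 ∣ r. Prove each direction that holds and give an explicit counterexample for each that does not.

Forward direction. This fails: take r = 11. Certainly 11 ∣ 11, but 15 ∤ 11.

Converse. This fails: take r = 105. Both 15 ∣ 105 and 21 ∣ 105, yet 105 is not a multiple of 11 (since 105 = 9·11 + 6), so 11 ∤ 105.

Both directions fail.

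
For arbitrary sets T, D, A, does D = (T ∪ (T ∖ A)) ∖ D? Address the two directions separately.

(⊆) This inclusion fails. Take T = ∅, D = {1}, A = ∅; then 1 ∈ D but 1 ∉ (T ∪ (T ∖ A)) ∖ D.

(⊇) This inclusion fails. Take T = {1}, D = ∅, A = ∅; then 1 ∈ (T ∪ (T ∖ A)) ∖ D but 1 ∉ D.

(⊆) fails and (⊇) fails.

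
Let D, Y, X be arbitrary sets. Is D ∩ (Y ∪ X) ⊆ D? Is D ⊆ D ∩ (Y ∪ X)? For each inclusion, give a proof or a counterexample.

(⊇) This inclusion fails. Take D = {1}, Y = ∅, X = ∅; then 1 ∈ D but 1 ∉ D ∩ (Y ∪ X).

(⊆) Let x ∈ D ∩ (Y ∪ X). Then either x ∈ D ∩ Y and x ∉ X; or x ∈ D ∩ X and x ∉ Y; or x ∈ D ∩ Y ∩ X. In each case x ∈ D, so D ∩ (Y ∪ X) ⊆ D.

(⊆) holds; (⊇) fails.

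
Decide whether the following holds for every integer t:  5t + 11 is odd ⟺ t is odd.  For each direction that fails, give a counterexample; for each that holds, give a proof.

[⇒] This fails: t = 0 gives 5t + 11 = 11, which is odd, but 0 is even, not odd.

[⇐] This also fails: t = 5 is odd, but 5t + 11 = 36 is even, not odd.

Neither implication holds.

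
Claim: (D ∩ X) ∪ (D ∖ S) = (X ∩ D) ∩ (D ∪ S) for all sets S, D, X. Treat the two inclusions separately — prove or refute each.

(⊆) This inclusion fails. Take S = ∅, D = {1}, X = ∅; then 1 ∈ (D ∩ X) ∪ (D ∖ S) but 1 ∉ (X ∩ D) ∩ (D ∪ S).

(⊇) Let x ∈ (X ∩ D) ∩ (D ∪ S). Then either x ∈ D ∩ X and x ∉ S; or x ∈ S ∩ D ∩ X. In each case x ∈ (D ∩ X) ∪ (D ∖ S), so (X ∩ D) ∩ (D ∪ S) ⊆ (D ∩ X) ∪ (D ∖ S).

Only the reverse inclusion holds.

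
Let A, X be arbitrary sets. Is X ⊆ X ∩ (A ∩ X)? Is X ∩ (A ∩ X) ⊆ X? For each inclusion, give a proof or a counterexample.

(⊆) This inclusion fails. Take A = ∅, X = {1}; then 1 ∈ X but 1 ∉ X ∩ (A ∩ X).

(⊇) Let x ∈ X ∩ (A ∩ X). Then x ∈ A ∩ X, from which x ∈ X.

Only the reverse inclusion holds.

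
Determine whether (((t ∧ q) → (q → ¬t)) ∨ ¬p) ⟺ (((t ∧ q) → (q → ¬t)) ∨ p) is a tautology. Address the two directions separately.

(→) This fails. Under q = T, p = F, t = T, the left side is true but the right side is false.

(←) This fails. Under q = T, p = T, t = T, the left side is false but the right side is true.

(⇒) fails and (⇐) fails.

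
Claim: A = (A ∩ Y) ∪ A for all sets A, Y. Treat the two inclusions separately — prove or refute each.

Both inclusions hold; the sets are equal.

(⊆) Let x ∈ A. Then either x ∈ A and x ∉ Y; or x ∈ A ∩ Y. In each case x ∈ (A ∩ Y) ∪ A, so A ⊆ (A ∩ Y) ∪ A.

(⊇) Let x ∈ (A ∩ Y) ∪ A. Then either x ∈ A and x ∉ Y; or x ∈ A ∩ Y. In each case x ∈ A, so (A ∩ Y) ∪ A ⊆ A.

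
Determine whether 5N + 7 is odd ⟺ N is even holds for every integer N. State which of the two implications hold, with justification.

Both directions hold.

(→) Suppose 5N + 7 is odd. Since 5 is odd, 5N and N have the same parity, so 5N + 7 ≡ N + 7 (mod 2). As 7 is odd, 5N + 7 is odd exactly when N is even. Thus N is even.

(←) Conversely, suppose N is even; write N = 2j. Then 5N + 7 = 5·(2j) + 7 = 2·5j + 7, which is odd.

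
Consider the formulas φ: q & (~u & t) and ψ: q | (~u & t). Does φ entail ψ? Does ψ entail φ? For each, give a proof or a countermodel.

(⇒) holds; (⇐) fails.

(⟹) Assume the antecedent. If q is true, q | (~u & t) reduces to true regardless of the other variables. If q is false, the antecedent cannot hold. Either way q | (~u & t) holds.

(⟸) This fails. Under q = T, t = F, u = F, the left side is false but the right side is true.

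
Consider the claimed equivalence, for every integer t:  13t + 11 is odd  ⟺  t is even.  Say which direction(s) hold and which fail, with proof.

Both directions hold.

(⟹) Suppose 13t + 11 is odd. Since 13 is odd, 13t and t have the same parity, so 13t + 11 ≡ t + 11 (mod 2). As 11 is odd, 13t + 11 is odd exactly when t is even. Thus t is even.

(⟸) Conversely, suppose t is even; write t = 2j. Then 13t + 11 = 13·(2j) + 11 = 2·13j + 11, which is odd.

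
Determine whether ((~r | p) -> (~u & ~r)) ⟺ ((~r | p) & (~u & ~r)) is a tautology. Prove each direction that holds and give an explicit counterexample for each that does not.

(⇒) fails; (⇐) holds.

[⇐] Assume the antecedent. If r is true, the antecedent cannot hold. If r is false, the antecedent forces (r = F, p = F, u = F) or (r = F, p = T, u = F), and (~r | p) -> (~u & ~r) holds there. Either way (~r | p) -> (~u & ~r) holds.

[⇒] This fails. Under r = T, p = F, u = F, the left side is true but the right side is false.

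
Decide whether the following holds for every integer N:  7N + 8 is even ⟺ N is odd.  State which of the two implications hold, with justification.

Both directions fail.

[⇒] This fails: N = 6 gives 7N + 8 = 50, which is even, but 6 is even, not odd.

[⇐] This also fails: N = 7 is odd, but 7N + 8 = 57 is odd, not even.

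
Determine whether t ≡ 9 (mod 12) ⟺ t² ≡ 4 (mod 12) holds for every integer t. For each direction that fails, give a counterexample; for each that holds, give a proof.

[⇒] This fails: take t = 9. Then 9 ≡ 9 (mod 12), but 9² = 81 ≡ 9 (mod 12), not 4.

[⇐] This fails: take t = 2. Then 2² = 4 ≡ 4 (mod 12), yet 2 ≡ 2 (mod 12), not 9.

(⇒) fails and (⇐) fails.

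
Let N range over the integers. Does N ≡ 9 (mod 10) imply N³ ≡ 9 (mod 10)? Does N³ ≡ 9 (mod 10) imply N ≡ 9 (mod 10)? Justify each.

(⇒) Suppose N ≡ 9 (mod 10). Write N = 10j + 9. Then (10j + 9)³ = 1000j³ + 2700j² + 2430j + 729 = 10(100j³ + 270j² + 243j + 72) + 9, so N³ ≡ 9 (mod 10).

(⇐) Conversely, suppose N³ ≡ 9 (mod 10). The only residue r in {0, …, 9} with r³ ≡ 9 (mod 10) is r = 9, so N ≡ 9 (mod 10).

Both implications hold.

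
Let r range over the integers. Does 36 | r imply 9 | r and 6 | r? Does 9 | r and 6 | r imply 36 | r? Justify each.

(→) If 36 ∣ r, write r = 36q. Since 36 = 4·9, r = 9·(4q), so 9 ∣ r; and since 36 = 6·6, r = 6·(6q), so 6 ∣ r.

(←) This fails: take r = 18. Both 9 ∣ 18 and 6 ∣ 18, yet 18 is not a multiple of 36 (since 18 = 0·36 + 18), so 36 ∤ 18.

The forward direction holds; the converse fails.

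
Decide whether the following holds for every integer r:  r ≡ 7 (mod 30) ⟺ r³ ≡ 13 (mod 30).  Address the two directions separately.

(⇒) Suppose r ≡ 7 (mod 30). Write r = 30j + 7. Then (30j + 7)³ = 27000j³ + 18900j² + 4410j + 343 = 30(900j³ + 630j² + 147j + 11) + 13, so r³ ≡ 13 (mod 30).

(⇐) Conversely, suppose r³ ≡ 13 (mod 30). The only residue r in {0, …, 29} with r³ ≡ 13 (mod 30) is r = 7, so r ≡ 7 (mod 30).

Equivalent; both directions hold.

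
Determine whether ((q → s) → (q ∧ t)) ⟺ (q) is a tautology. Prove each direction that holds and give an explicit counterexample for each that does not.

Not equivalent: only (⇒) holds.

Converse. This fails. Under t = F, q = T, s = T, the left side is false but the right side is true.

Forward direction. Assume the antecedent. If t is true, the antecedent forces (t = T, q = T, s = F) or (t = T, q = T, s = T), and q holds there. If t is false, the antecedent forces (t = F, q = T, s = F), and q holds there. Either way q holds.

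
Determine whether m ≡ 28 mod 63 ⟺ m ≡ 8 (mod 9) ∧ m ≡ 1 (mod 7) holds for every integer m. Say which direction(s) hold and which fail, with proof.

(⟹) This fails: m = 28 gives 28 ≡ 28 (mod 63) but 28 ≡ 1 (mod 9), so the conjunction on the right does not hold.

(⟸) This fails: m = 8 satisfies both congruences on the right (8 ≡ 8 mod 9 and 8 ≡ 1 mod 7) yet 8 ≡ 8 (mod 63), not 28.

Neither implication holds.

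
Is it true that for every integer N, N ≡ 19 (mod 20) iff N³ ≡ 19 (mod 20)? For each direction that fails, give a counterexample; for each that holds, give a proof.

(⟹) Suppose N ≡ 19 (mod 20). Write N = 20j + 19. Then (20j + 19)³ = 8000j³ + 22800j² + 21660j + 6859 = 20(400j³ + 1140j² + 1083j + 342) + 19, so N³ ≡ 19 (mod 20).

(⟸) Conversely, suppose N³ ≡ 19 (mod 20). The only residue r in {0, …, 19} with r³ ≡ 19 (mod 20) is r = 19, so N ≡ 19 (mod 20).

Both directions hold.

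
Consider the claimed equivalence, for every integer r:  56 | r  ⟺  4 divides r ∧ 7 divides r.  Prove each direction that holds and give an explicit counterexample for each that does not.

Only the forward implication holds.

[⇒] If 56 ∣ r, write r = 56q. Since 56 = 14·4, r = 4·(14q), so 4 ∣ r; and since 56 = 8·7, r = 7·(8q), so 7 ∣ r.

[⇐] This fails: take r = 28. Both 4 ∣ 28 and 7 ∣ 28, yet 28 is not a multiple of 56 (since 28 = 0·56 + 28), so 56 ∤ 28.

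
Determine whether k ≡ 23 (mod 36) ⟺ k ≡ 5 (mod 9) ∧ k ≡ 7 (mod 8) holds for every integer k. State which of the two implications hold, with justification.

[⇒] This fails: k = 59 gives 59 ≡ 23 (mod 36) but 59 ≡ 3 (mod 8), so the conjunction on the right does not hold.

[⇐] Conversely, if k ≡ 5 (mod 9) and k ≡ 7 (mod 8), then by the Chinese remainder theorem k ≡ 23 (mod 72). Since 23 ≡ 23 (mod 36) and 36 ∣ 72, we get k ≡ 23 (mod 36).

(⇒) fails; (⇐) holds.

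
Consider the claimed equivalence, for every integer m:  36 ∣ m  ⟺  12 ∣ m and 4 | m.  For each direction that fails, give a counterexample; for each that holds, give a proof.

(⇒) holds; (⇐) fails.

(⟹) If 36 ∣ m, write m = 36q. Since 36 = 3·12, m = 12·(3q), so 12 ∣ m; and since 36 = 9·4, m = 4·(9q), so 4 ∣ m.

(⟸) This fails: take m = 12. Both 12 ∣ 12 and 4 ∣ 12, yet 12 is not a multiple of 36 (since 12 = 0·36 + 12), so 36 ∤ 12.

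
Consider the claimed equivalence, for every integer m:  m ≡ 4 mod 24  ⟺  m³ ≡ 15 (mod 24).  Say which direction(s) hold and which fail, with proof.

(⇒) This fails: take m = 4. Then 4 ≡ 4 (mod 24), but 4³ = 64 ≡ 16 (mod 24), not 15.

(⇐) This fails: take m = 15. Then 15³ = 3375 ≡ 15 (mod 24), yet 15 ≡ 15 (mod 24), not 4.

Both directions fail.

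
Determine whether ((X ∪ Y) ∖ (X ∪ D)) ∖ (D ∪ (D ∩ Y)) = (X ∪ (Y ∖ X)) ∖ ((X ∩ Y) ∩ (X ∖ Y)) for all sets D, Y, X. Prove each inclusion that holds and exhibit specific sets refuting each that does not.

Only the forward inclusion holds.

(⊆) Let x ∈ ((X ∪ Y) ∖ (X ∪ D)) ∖ (D ∪ (D ∩ Y)). Then x ∈ Y and x ∉ D, X, from which x ∈ (X ∪ (Y ∖ X)) ∖ ((X ∩ Y) ∩ (X ∖ Y)).

(⊇) This inclusion fails. Take D = {1}, Y = {1}, X = ∅; then 1 ∈ (X ∪ (Y ∖ X)) ∖ ((X ∩ Y) ∩ (X ∖ Y)) but 1 ∉ ((X ∪ Y) ∖ (X ∪ D)) ∖ (D ∪ (D ∩ Y)).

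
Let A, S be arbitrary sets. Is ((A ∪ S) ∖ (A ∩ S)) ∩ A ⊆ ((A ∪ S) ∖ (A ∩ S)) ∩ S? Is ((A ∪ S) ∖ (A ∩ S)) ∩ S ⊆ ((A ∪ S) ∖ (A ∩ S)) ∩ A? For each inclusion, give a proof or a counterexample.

Neither inclusion holds.

(⟹) This inclusion fails. Take A = {1}, S = ∅; then 1 ∈ ((A ∪ S) ∖ (A ∩ S)) ∩ A but 1 ∉ ((A ∪ S) ∖ (A ∩ S)) ∩ S.

(⟸) This inclusion fails. Take A = ∅, S = {1}; then 1 ∈ ((A ∪ S) ∖ (A ∩ S)) ∩ S but 1 ∉ ((A ∪ S) ∖ (A ∩ S)) ∩ A.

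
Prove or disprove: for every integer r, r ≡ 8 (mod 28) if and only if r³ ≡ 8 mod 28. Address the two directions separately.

(⇒) Suppose r ≡ 8 (mod 28). Write r = 28j + 8. Then (28j + 8)³ = 21952j³ + 18816j² + 5376j + 512 = 28(784j³ + 672j² + 192j + 18) + 8, so r³ ≡ 8 (mod 28).

(⇐) This fails: take r = 2. Then 2³ = 8 ≡ 8 (mod 28), yet 2 ≡ 2 (mod 28), not 8.

The forward direction holds; the converse fails.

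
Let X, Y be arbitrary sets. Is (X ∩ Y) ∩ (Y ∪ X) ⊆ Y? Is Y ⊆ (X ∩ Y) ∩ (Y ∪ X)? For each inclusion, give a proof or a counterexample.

(⟹) Let x ∈ (X ∩ Y) ∩ (Y ∪ X). Then x ∈ X ∩ Y, from which x ∈ Y.

(⟸) This inclusion fails. Take X = ∅, Y = {1}; then 1 ∈ Y but 1 ∉ (X ∩ Y) ∩ (Y ∪ X).

Only the forward inclusion holds.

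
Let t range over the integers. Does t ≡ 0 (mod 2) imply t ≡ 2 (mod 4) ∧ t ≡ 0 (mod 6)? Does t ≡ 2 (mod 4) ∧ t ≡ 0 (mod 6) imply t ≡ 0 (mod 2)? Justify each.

(→) This fails: t = 0 gives 0 ≡ 0 (mod 2) but 0 ≡ 0 (mod 4), so the conjunction on the right does not hold.

(←) Conversely, if t ≡ 2 (mod 4) and t ≡ 0 (mod 6), then by the Chinese remainder theorem t ≡ 6 (mod 12). Since 6 ≡ 0 (mod 2) and 2 ∣ 12, we get t ≡ 0 (mod 2).

The forward direction fails; the converse holds.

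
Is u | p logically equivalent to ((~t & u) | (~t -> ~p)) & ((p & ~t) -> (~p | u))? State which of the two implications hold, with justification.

(⇒) fails and (⇐) fails.

[⇒] This fails. Under t = F, u = F, p = T, the left side is true but the right side is false.

[⇐] This fails. Under t = F, u = F, p = F, the left side is false but the right side is true.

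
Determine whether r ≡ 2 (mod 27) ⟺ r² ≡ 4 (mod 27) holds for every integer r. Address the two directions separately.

(⟹) Suppose r ≡ 2 (mod 27). Write r = 27j + 2. Then (27j + 2)² = 729j² + 108j + 4 = 27(27j² + 4j) + 4, so r² ≡ 4 (mod 27).

(⟸) This fails: take r = 25. Then 25² = 625 ≡ 4 (mod 27), yet 25 ≡ 25 (mod 27), not 2.

The forward direction holds; the converse fails.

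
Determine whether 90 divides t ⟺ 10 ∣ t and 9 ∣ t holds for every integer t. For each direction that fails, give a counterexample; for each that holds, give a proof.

Both directions hold; the statement is true.

(⇒) If 90 ∣ t, write t = 90q. Since 90 = 9·10, t = 10·(9q), so 10 ∣ t; and since 90 = 10·9, t = 9·(10q), so 9 ∣ t.

(⇐) Suppose 10 ∣ t and 9 ∣ t. Any common multiple of 10 and 9 is a multiple of their lcm; here gcd(10, 9) = 1, so lcm(10, 9) = 10·9 = 90, so 90 ∣ t.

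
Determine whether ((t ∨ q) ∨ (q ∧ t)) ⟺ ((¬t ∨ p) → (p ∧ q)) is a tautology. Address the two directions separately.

(→) This fails. Under p = T, t = T, q = F, the left side is true but the right side is false.

(←) Assume the antecedent. If p is true, the antecedent forces (p = T, t = F, q = T) or (p = T, t = T, q = T), and (t ∨ q) ∨ (q ∧ t) holds there. If p is false, the antecedent forces (p = F, t = T, q = F) or (p = F, t = T, q = T), and (t ∨ q) ∨ (q ∧ t) holds there. Either way (t ∨ q) ∨ (q ∧ t) holds.

The forward direction fails; the converse holds.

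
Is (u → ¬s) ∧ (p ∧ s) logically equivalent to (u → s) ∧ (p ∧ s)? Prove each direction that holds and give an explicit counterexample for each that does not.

(→) Assume the antecedent. If s is true, the antecedent forces (s = T, p = T, u = F), and (u → s) ∧ (p ∧ s) holds there. If s is false, the antecedent cannot hold. Either way (u → s) ∧ (p ∧ s) holds.

(←) This fails. Under s = T, p = T, u = T, the left side is false but the right side is true.

Not equivalent: only (⇒) holds.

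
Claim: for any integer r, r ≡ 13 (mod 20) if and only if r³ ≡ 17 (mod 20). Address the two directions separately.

Both implications hold.

(⟹) Suppose r ≡ 13 (mod 20). Write r = 20j + 13. Then (20j + 13)³ = 8000j³ + 15600j² + 10140j + 2197 = 20(400j³ + 780j² + 507j + 109) + 17, so r³ ≡ 17 (mod 20).

(⟸) Conversely, suppose r³ ≡ 17 (mod 20). The only residue r in {0, …, 19} with r³ ≡ 17 (mod 20) is r = 13, so r ≡ 13 (mod 20).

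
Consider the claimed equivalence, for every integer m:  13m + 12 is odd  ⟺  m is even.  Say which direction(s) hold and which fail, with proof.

Forward direction. This fails: m = 5 gives 13m + 12 = 77, which is odd, but 5 is odd, not even.

Converse. This also fails: m = 4 is even, but 13m + 12 = 64 is even, not odd.

Neither implication holds.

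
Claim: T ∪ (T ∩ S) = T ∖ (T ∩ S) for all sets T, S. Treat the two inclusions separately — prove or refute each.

The sets are not equal: only the reverse inclusion holds.

Reverse inclusion. Let x ∈ T ∖ (T ∩ S). Then x ∈ T and x ∉ S, from which x ∈ T ∪ (T ∩ S).

Forward inclusion. This inclusion fails. Take T = {1}, S = {1}; then 1 ∈ T ∪ (T ∩ S) but 1 ∉ T ∖ (T ∩ S).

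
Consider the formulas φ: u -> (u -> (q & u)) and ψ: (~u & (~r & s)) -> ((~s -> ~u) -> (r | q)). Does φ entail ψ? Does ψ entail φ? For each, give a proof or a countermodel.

(⟹) This fails. Under s = T, q = F, u = F, r = F, the left side is true but the right side is false.

(⟸) This fails. Under s = F, q = F, u = T, r = F, the left side is false but the right side is true.

(⇒) fails and (⇐) fails.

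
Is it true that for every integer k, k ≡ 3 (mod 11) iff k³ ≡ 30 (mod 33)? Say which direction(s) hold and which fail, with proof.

Neither direction holds.

(⇒) This fails: take k = 3. Then 3 ≡ 3 (mod 11), but 3³ = 27 ≡ 27 (mod 33), not 30.

(⇐) This fails: take k = 24. Then 24³ = 13824 ≡ 30 (mod 33), yet 24 ≡ 2 (mod 11), not 3.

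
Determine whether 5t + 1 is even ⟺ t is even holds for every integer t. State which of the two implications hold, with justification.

Both directions fail.

Forward direction. This fails: t = 3 gives 5t + 1 = 16, which is even, but 3 is odd, not even.

Converse. This also fails: t = 2 is even, but 5t + 1 = 11 is odd, not even.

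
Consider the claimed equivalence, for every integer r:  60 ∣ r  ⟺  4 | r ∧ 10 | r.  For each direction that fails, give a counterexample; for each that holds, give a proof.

Converse. This fails: take r = 20. Both 4 ∣ 20 and 10 ∣ 20, yet 20 is not a multiple of 60 (since 20 = 0·60 + 20), so 60 ∤ 20.

Forward direction. If 60 ∣ r, write r = 60q. Since 60 = 15·4, r = 4·(15q), so 4 ∣ r; and since 60 = 6·10, r = 10·(6q), so 10 ∣ r.

Not equivalent: only (⇒) holds.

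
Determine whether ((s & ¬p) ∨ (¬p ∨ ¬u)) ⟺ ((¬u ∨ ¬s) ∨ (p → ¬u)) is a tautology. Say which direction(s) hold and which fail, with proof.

The forward direction holds; the converse fails.

[⇐] This fails. Under s = F, u = T, p = T, the left side is false but the right side is true.

[⇒] Assume the antecedent. If u is true, the antecedent forces (s = F, u = T, p = F) or (s = T, u = T, p = F), and (¬u ∨ ¬s) ∨ (p → ¬u) holds there. If u is false, (¬u ∨ ¬s) ∨ (p → ¬u) reduces to true regardless of the other variables. Either way (¬u ∨ ¬s) ∨ (p → ¬u) holds.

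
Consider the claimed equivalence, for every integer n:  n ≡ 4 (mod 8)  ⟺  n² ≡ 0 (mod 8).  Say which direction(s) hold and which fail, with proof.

Only the forward direction holds.

(⟹) Suppose n ≡ 4 (mod 8). Write n = 8j + 4. Then (8j + 4)² = 64j² + 64j + 16 = 8(8j² + 8j + 2) + 0, so n² ≡ 0 (mod 8).

(⟸) This fails: take n = 0. Then 0² = 0 ≡ 0 (mod 8), yet 0 ≡ 0 (mod 8), not 4.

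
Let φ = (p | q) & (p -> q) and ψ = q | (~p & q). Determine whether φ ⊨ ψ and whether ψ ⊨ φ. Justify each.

The biconditional holds.

(→) Assume the antecedent. If q is true, q | (~p & q) reduces to true regardless of the other variables. If q is false, the antecedent cannot hold. Either way q | (~p & q) holds.

(←) Assume the antecedent. If q is true, (p | q) & (p -> q) reduces to true regardless of the other variables. If q is false, the antecedent cannot hold. Either way (p | q) & (p -> q) holds.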